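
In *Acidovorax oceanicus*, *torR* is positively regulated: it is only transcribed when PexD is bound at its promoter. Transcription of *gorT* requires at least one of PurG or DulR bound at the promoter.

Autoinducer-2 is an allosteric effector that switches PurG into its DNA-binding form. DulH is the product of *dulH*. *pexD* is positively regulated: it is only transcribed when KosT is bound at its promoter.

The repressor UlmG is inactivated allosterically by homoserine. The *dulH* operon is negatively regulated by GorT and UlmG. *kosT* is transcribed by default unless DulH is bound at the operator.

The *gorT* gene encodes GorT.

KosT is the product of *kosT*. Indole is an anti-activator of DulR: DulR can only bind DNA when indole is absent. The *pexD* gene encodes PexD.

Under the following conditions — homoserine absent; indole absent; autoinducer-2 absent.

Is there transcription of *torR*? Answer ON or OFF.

Autoinducer-2 is absent, so PurG is inactive.
Indole is absent, so DulR is active.
Activator DulR is present, so *gorT* is transcribed.
So GorT is produced and active.
Homoserine is absent, so UlmG is active.
With repressor GorT bound, *dulH* is not transcribed.
So DulH is not produced.
With no repressor bound, *kosT* is transcribed.
So KosT is produced and active.
No repressor is bound and KosT is active, so *pexD* is transcribed.
So PexD is produced and active.
No repressor is bound and PexD is active, so *torR* is transcribed.

ON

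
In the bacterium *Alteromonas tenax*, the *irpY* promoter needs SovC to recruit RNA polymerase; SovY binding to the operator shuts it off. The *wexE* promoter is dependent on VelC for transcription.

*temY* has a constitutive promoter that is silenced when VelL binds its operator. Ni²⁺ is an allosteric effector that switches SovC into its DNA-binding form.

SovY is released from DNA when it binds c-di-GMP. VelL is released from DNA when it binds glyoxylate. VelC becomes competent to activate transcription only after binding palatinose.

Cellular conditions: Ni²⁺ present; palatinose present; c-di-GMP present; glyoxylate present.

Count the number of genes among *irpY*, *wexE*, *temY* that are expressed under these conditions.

3

Ni²⁺ is present, so SovC is active.
c-di-GMP is present, so SovY is inactive.
No repressor is bound and SovC is active, so *irpY* is transcribed.
→ *irpY* is ON.
Palatinose is present, so VelC is active.
No repressor is bound and VelC is active, so *wexE* is transcribed.
→ *wexE* is ON.
Glyoxylate is present, so VelL is inactive.
With no repressor bound, *temY* is transcribed.
→ *temY* is ON.
3 of the 3 genes are transcribed.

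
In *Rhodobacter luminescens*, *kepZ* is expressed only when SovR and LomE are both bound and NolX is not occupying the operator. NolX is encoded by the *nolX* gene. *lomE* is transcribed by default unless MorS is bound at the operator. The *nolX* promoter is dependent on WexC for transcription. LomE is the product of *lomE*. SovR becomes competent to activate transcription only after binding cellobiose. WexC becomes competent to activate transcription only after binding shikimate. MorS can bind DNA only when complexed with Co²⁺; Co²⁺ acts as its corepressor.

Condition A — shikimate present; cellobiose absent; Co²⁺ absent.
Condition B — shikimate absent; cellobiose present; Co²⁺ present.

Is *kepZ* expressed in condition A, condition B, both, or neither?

Condition A:
Shikimate is present, so WexC is active.
No repressor is bound and WexC is active, so *nolX* is transcribed.
So NolX is produced and active.
Cellobiose is absent, so SovR is inactive.
Co²⁺ is absent, so MorS is inactive.
With no repressor bound, *lomE* is transcribed.
So LomE is produced and active.
With repressor NolX bound, *kepZ* is not transcribed.
→ *kepZ* is OFF in A.
Condition B:
Shikimate is absent, so WexC is inactive.
Required activator WexC is absent, so *nolX* is not transcribed.
So NolX is not produced.
Cellobiose is present, so SovR is active.
Co²⁺ is present, so MorS is active.
With repressor MorS bound, *lomE* is not transcribed.
So LomE is not produced.
Required activator LomE is absent, so *kepZ* is not transcribed.
→ *kepZ* is OFF in B.

neither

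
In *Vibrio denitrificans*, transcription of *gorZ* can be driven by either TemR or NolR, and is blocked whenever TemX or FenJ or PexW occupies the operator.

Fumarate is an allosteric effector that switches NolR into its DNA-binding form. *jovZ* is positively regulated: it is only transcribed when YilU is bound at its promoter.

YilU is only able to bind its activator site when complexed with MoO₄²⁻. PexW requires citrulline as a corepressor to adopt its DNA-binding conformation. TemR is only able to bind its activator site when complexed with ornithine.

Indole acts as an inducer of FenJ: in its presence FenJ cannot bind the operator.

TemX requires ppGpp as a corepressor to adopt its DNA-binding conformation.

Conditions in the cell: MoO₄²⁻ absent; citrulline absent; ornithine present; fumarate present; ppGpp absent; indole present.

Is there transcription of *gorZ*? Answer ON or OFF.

Ornithine is present, so TemR is active.
ppGpp is absent, so TemX is inactive.
Indole is present, so FenJ is inactive.
Citrulline is absent, so PexW is inactive.
Fumarate is present, so NolR is active.
Activator TemR is present, so *gorZ* is transcribed.

ON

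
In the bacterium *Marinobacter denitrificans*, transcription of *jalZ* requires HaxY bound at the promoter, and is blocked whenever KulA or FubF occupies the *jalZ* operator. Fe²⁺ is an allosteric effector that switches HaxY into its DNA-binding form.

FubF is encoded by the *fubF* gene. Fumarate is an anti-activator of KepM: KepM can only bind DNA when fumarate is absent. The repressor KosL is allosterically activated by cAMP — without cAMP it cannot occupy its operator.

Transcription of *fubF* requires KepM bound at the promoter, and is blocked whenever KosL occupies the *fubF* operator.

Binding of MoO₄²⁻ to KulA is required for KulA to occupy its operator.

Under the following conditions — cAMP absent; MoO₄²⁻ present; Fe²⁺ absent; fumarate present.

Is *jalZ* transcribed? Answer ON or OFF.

OFF

MoO₄²⁻ is present, so KulA is active.
cAMP is absent, so KosL is inactive.
Fumarate is present, so KepM is inactive.
Required activator KepM is absent, so *fubF* is not transcribed.
So FubF is not produced.
Fe²⁺ is absent, so HaxY is inactive.
With repressor KulA bound, *jalZ* is not transcribed.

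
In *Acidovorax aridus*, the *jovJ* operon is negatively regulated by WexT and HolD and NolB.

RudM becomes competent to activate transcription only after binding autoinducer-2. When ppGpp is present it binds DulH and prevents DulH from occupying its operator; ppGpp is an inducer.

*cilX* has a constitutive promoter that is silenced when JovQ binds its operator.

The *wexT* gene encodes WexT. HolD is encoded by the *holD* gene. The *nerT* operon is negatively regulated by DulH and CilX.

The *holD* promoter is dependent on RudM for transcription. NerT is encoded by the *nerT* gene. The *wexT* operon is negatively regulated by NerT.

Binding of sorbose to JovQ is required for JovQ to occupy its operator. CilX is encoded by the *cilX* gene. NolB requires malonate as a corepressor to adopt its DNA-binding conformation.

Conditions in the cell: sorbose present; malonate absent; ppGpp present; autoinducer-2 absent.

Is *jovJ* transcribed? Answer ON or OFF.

ON

ppGpp is present, so DulH is inactive.
Sorbose is present, so JovQ is active.
With repressor JovQ bound, *cilX* is not transcribed.
So CilX is not produced.
With no repressor bound, *nerT* is transcribed.
So NerT is produced and active.
With repressor NerT bound, *wexT* is not transcribed.
So WexT is not produced.
Autoinducer-2 is absent, so RudM is inactive.
Required activator RudM is absent, so *holD* is not transcribed.
So HolD is not produced.
Malonate is absent, so NolB is inactive.
With no repressor bound, *jovJ* is transcribed.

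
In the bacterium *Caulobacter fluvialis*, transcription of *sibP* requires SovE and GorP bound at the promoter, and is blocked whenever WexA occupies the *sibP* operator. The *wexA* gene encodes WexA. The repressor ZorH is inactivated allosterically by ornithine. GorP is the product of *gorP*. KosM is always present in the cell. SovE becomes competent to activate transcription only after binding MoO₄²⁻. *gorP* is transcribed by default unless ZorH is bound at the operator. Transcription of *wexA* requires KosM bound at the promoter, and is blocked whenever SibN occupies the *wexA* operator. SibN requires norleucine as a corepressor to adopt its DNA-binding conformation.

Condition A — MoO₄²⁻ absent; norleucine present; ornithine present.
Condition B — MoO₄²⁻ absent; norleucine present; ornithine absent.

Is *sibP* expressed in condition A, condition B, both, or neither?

Condition A:
MoO₄²⁻ is absent, so SovE is inactive.
KosM is produced constitutively and is active.
Norleucine is present, so SibN is active.
With repressor SibN bound, *wexA* is not transcribed.
So WexA is not produced.
Ornithine is present, so ZorH is inactive.
With no repressor bound, *gorP* is transcribed.
So GorP is produced and active.
Required activator SovE is absent, so *sibP* is not transcribed.
→ *sibP* is OFF in A.
Condition B:
MoO₄²⁻ is absent, so SovE is inactive.
KosM is produced constitutively and is active.
Norleucine is present, so SibN is active.
With repressor SibN bound, *wexA* is not transcribed.
So WexA is not produced.
Ornithine is absent, so ZorH is active.
With repressor ZorH bound, *gorP* is not transcribed.
So GorP is not produced.
Required activator SovE is absent, so *sibP* is not transcribed.
→ *sibP* is OFF in B.

neither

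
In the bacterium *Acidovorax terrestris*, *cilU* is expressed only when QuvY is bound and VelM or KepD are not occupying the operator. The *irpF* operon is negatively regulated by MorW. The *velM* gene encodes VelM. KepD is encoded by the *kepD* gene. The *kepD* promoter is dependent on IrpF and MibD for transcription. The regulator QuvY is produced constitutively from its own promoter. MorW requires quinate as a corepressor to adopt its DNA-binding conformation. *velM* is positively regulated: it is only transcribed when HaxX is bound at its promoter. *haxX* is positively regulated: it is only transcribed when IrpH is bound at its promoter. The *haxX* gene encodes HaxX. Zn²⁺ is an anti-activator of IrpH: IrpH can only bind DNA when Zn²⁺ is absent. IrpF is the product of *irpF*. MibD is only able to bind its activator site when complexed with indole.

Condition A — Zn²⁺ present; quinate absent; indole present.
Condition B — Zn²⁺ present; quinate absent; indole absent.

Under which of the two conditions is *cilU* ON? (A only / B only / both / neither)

B only

Condition A:
QuvY is produced constitutively and is active.
Zn²⁺ is present, so IrpH is inactive.
Required activator IrpH is absent, so *haxX* is not transcribed.
So HaxX is not produced.
Required activator HaxX is absent, so *velM* is not transcribed.
So VelM is not produced.
Quinate is absent, so MorW is inactive.
With no repressor bound, *irpF* is transcribed.
So IrpF is produced and active.
Indole is present, so MibD is active.
No repressor is bound and IrpF and MibD are active, so *kepD* is transcribed.
So KepD is produced and active.
With repressor KepD bound, *cilU* is not transcribed.
→ *cilU* is OFF in A.
Condition B:
QuvY is produced constitutively and is active.
Zn²⁺ is present, so IrpH is inactive.
Required activator IrpH is absent, so *haxX* is not transcribed.
So HaxX is not produced.
Required activator HaxX is absent, so *velM* is not transcribed.
So VelM is not produced.
Quinate is absent, so MorW is inactive.
With no repressor bound, *irpF* is transcribed.
So IrpF is produced and active.
Indole is absent, so MibD is inactive.
Required activator MibD is absent, so *kepD* is not transcribed.
So KepD is not produced.
No repressor is bound and QuvY is active, so *cilU* is transcribed.
→ *cilU* is ON in B.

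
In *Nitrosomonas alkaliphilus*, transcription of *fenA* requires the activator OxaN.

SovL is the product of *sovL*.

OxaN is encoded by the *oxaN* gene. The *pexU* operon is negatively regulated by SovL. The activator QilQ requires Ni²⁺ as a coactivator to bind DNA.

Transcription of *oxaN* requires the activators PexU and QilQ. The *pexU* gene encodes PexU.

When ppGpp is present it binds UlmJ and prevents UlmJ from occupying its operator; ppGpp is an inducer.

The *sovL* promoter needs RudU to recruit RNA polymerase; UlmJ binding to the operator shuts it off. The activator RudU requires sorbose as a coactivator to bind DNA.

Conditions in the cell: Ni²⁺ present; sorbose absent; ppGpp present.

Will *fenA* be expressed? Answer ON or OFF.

ON

Sorbose is absent, so RudU is inactive.
ppGpp is present, so UlmJ is inactive.
Required activator RudU is absent, so *sovL* is not transcribed.
So SovL is not produced.
With no repressor bound, *pexU* is transcribed.
So PexU is produced and active.
Ni²⁺ is present, so QilQ is active.
No repressor is bound and PexU and QilQ are active, so *oxaN* is transcribed.
So OxaN is produced and active.
No repressor is bound and OxaN is active, so *fenA* is transcribed.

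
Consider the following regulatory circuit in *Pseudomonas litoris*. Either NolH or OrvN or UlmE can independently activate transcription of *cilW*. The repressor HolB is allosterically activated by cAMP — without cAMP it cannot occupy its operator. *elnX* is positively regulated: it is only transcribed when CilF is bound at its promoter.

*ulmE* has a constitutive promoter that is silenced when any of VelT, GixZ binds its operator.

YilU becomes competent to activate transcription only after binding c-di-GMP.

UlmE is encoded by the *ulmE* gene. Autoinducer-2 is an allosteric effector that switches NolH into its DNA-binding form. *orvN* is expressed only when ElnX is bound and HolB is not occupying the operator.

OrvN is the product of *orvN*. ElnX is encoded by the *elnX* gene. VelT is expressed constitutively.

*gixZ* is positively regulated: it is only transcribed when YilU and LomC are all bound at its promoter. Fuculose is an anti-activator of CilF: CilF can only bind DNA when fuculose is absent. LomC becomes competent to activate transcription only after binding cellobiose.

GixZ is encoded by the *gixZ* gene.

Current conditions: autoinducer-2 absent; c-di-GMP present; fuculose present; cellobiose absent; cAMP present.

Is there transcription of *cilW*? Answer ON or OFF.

Autoinducer-2 is absent, so NolH is inactive.
cAMP is present, so HolB is active.
Fuculose is present, so CilF is inactive.
Required activator CilF is absent, so *elnX* is not transcribed.
So ElnX is not produced.
With repressor HolB bound, *orvN* is not transcribed.
So OrvN is not produced.
VelT is produced constitutively and is active.
c-di-GMP is present, so YilU is active.
Cellobiose is absent, so LomC is inactive.
Required activator LomC is absent, so *gixZ* is not transcribed.
So GixZ is not produced.
With repressor VelT bound, *ulmE* is not transcribed.
So UlmE is not produced.
No activator is available at the *cilW* promoter, so *cilW* is not transcribed.

OFF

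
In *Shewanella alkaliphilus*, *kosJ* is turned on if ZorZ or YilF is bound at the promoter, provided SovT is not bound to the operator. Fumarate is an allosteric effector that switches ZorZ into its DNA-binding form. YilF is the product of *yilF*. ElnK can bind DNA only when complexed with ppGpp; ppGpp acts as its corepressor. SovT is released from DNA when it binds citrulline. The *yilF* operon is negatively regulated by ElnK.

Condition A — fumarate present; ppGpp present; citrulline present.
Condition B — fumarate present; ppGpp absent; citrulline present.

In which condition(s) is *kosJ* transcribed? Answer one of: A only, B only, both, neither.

both

Condition A:
Fumarate is present, so ZorZ is active.
ppGpp is present, so ElnK is active.
With repressor ElnK bound, *yilF* is not transcribed.
So YilF is not produced.
Citrulline is present, so SovT is inactive.
Activator ZorZ is present, so *kosJ* is transcribed.
→ *kosJ* is ON in A.
Condition B:
Fumarate is present, so ZorZ is active.
ppGpp is absent, so ElnK is inactive.
With no repressor bound, *yilF* is transcribed.
So YilF is produced and active.
Citrulline is present, so SovT is inactive.
Activator ZorZ is present, so *kosJ* is transcribed.
→ *kosJ* is ON in B.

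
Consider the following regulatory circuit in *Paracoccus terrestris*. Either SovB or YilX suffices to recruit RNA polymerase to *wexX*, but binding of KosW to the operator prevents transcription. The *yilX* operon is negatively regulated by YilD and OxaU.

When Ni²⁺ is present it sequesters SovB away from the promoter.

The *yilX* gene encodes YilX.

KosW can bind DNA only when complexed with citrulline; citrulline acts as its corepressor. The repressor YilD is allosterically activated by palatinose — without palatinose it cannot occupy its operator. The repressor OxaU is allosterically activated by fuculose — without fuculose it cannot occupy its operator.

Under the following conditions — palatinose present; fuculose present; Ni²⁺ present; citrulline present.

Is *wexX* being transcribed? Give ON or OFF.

Ni²⁺ is present, so SovB is inactive.
Citrulline is present, so KosW is active.
Palatinose is present, so YilD is active.
Fuculose is present, so OxaU is active.
With repressor YilD bound, *yilX* is not transcribed.
So YilX is not produced.
With repressor KosW bound, *wexX* is not transcribed.

OFF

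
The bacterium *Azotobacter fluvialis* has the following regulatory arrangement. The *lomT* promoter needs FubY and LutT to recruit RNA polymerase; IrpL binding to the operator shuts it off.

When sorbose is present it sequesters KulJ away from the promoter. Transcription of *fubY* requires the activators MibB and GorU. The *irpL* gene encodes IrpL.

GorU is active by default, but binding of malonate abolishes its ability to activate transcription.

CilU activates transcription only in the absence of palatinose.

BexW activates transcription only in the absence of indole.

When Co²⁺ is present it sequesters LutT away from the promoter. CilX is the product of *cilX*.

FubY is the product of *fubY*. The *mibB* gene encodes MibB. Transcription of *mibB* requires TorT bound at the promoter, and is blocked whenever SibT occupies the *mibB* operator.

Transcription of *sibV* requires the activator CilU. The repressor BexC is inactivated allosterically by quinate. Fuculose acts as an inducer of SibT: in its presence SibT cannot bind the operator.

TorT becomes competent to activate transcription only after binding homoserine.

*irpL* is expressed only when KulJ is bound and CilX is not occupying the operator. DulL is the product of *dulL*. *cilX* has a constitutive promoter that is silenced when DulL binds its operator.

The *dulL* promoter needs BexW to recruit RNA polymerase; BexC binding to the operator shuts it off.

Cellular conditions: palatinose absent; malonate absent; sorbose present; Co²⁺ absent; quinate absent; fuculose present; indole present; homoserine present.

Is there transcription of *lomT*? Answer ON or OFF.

ON

Homoserine is present, so TorT is active.
Fuculose is present, so SibT is inactive.
No repressor is bound and TorT is active, so *mibB* is transcribed.
So MibB is produced and active.
Malonate is absent, so GorU is active.
No repressor is bound and MibB and GorU are active, so *fubY* is transcribed.
So FubY is produced and active.
Quinate is absent, so BexC is active.
Indole is present, so BexW is inactive.
With repressor BexC bound, *dulL* is not transcribed.
So DulL is not produced.
With no repressor bound, *cilX* is transcribed.
So CilX is produced and active.
Sorbose is present, so KulJ is inactive.
With repressor CilX bound, *irpL* is not transcribed.
So IrpL is not produced.
Co²⁺ is absent, so LutT is active.
No repressor is bound and FubY and LutT are active, so *lomT* is transcribed.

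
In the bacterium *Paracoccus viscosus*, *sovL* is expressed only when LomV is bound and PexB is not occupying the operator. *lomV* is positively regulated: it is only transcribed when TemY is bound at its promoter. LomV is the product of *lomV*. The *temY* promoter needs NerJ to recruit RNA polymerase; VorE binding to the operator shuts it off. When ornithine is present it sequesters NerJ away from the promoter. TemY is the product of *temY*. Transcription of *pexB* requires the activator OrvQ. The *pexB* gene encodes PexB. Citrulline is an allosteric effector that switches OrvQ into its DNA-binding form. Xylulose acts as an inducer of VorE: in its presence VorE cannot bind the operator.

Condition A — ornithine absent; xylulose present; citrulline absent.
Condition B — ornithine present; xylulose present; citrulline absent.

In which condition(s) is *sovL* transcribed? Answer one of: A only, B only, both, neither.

Condition A:
Ornithine is absent, so NerJ is active.
Xylulose is present, so VorE is inactive.
No repressor is bound and NerJ is active, so *temY* is transcribed.
So TemY is produced and active.
No repressor is bound and TemY is active, so *lomV* is transcribed.
So LomV is produced and active.
Citrulline is absent, so OrvQ is inactive.
Required activator OrvQ is absent, so *pexB* is not transcribed.
So PexB is not produced.
No repressor is bound and LomV is active, so *sovL* is transcribed.
→ *sovL* is ON in A.
Condition B:
Ornithine is present, so NerJ is inactive.
Xylulose is present, so VorE is inactive.
Required activator NerJ is absent, so *temY* is not transcribed.
So TemY is not produced.
Required activator TemY is absent, so *lomV* is not transcribed.
So LomV is not produced.
Citrulline is absent, so OrvQ is inactive.
Required activator OrvQ is absent, so *pexB* is not transcribed.
So PexB is not produced.
Required activator LomV is absent, so *sovL* is not transcribed.
→ *sovL* is OFF in B.

A only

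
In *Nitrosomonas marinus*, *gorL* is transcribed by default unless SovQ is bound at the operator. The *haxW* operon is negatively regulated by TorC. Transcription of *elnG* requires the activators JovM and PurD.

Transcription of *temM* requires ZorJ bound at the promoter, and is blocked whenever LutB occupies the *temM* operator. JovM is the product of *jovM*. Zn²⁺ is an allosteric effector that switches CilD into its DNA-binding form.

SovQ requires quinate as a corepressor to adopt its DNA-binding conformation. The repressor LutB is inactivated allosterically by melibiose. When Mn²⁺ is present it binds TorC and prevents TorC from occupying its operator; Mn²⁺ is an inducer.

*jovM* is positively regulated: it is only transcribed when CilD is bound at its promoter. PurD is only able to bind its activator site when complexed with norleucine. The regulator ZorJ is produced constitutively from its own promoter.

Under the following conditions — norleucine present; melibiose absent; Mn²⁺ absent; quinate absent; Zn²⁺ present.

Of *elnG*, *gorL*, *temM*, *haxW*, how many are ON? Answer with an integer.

2

Zn²⁺ is present, so CilD is active.
No repressor is bound and CilD is active, so *jovM* is transcribed.
So JovM is produced and active.
Norleucine is present, so PurD is active.
No repressor is bound and JovM and PurD are active, so *elnG* is transcribed.
→ *elnG* is ON.
Quinate is absent, so SovQ is inactive.
With no repressor bound, *gorL* is transcribed.
→ *gorL* is ON.
Melibiose is absent, so LutB is active.
ZorJ is produced constitutively and is active.
With repressor LutB bound, *temM* is not transcribed.
→ *temM* is OFF.
Mn²⁺ is absent, so TorC is active.
With repressor TorC bound, *haxW* is not transcribed.
→ *haxW* is OFF.
2 of the 4 genes are transcribed.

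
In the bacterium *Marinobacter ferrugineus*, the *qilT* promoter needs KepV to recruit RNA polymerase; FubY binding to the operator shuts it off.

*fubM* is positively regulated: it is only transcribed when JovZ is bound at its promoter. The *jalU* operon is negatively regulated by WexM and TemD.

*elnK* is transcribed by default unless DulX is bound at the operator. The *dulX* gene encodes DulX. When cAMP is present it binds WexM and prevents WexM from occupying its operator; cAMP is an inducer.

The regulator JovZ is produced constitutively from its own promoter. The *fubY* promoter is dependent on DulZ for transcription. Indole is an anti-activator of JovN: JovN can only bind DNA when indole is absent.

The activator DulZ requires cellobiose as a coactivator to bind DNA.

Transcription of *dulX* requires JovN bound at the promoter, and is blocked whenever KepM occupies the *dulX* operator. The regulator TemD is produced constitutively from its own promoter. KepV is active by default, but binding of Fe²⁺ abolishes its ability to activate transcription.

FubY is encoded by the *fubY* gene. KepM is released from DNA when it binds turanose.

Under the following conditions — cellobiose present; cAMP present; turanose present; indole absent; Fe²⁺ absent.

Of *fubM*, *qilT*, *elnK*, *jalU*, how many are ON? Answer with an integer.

JovZ is produced constitutively and is active.
No repressor is bound and JovZ is active, so *fubM* is transcribed.
→ *fubM* is ON.
Cellobiose is present, so DulZ is active.
No repressor is bound and DulZ is active, so *fubY* is transcribed.
So FubY is produced and active.
Fe²⁺ is absent, so KepV is active.
With repressor FubY bound, *qilT* is not transcribed.
→ *qilT* is OFF.
Turanose is present, so KepM is inactive.
Indole is absent, so JovN is active.
No repressor is bound and JovN is active, so *dulX* is transcribed.
So DulX is produced and active.
With repressor DulX bound, *elnK* is not transcribed.
→ *elnK* is OFF.
cAMP is present, so WexM is inactive.
TemD is produced constitutively and is active.
With repressor TemD bound, *jalU* is not transcribed.
→ *jalU* is OFF.
1 of the 4 genes is transcribed.

1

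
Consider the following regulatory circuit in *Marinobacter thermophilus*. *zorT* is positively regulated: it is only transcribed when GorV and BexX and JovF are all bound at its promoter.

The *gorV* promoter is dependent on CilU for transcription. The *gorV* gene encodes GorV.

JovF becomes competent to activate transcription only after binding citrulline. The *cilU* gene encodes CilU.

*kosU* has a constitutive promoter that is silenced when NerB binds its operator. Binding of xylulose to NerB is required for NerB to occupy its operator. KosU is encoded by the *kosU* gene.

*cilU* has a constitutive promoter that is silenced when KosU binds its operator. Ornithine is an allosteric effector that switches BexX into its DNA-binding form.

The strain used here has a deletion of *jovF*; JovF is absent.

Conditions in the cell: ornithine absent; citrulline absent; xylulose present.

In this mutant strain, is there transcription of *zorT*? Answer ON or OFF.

Xylulose is present, so NerB is active.
With repressor NerB bound, *kosU* is not transcribed.
So KosU is not produced.
With no repressor bound, *cilU* is transcribed.
So CilU is produced and active.
No repressor is bound and CilU is active, so *gorV* is transcribed.
So GorV is produced and active.
Ornithine is absent, so BexX is inactive.
JovF is non-functional in this strain, so it has no effect.
Required activator BexX is absent, so *zorT* is not transcribed.

OFF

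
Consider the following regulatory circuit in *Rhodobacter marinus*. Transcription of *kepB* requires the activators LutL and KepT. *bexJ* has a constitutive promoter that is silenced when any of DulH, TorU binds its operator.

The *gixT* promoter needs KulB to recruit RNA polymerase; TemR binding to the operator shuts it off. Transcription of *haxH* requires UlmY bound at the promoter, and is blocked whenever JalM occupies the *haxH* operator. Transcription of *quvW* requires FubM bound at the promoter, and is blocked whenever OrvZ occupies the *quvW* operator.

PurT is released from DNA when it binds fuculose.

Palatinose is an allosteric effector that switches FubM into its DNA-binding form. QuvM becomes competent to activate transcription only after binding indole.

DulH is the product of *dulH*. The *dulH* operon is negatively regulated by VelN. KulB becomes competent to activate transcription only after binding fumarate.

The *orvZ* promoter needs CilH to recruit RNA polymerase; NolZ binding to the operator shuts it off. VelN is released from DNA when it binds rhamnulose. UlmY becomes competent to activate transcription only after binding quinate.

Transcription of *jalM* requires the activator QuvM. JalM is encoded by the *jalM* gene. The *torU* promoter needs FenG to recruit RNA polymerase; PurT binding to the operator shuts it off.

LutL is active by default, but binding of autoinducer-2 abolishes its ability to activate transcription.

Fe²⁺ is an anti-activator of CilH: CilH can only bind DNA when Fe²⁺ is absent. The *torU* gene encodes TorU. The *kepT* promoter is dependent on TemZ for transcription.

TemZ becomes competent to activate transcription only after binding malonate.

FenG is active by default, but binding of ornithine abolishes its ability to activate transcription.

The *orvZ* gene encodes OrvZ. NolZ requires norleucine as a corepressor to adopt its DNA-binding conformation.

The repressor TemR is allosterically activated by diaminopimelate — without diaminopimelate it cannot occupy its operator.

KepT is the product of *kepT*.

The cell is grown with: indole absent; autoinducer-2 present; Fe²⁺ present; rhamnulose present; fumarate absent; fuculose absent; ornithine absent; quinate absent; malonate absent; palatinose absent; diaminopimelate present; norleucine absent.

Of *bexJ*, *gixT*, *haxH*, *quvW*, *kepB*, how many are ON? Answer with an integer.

0

Rhamnulose is present, so VelN is inactive.
With no repressor bound, *dulH* is transcribed.
So DulH is produced and active.
Ornithine is absent, so FenG is active.
Fuculose is absent, so PurT is active.
With repressor PurT bound, *torU* is not transcribed.
So TorU is not produced.
With repressor DulH bound, *bexJ* is not transcribed.
→ *bexJ* is OFF.
Fumarate is absent, so KulB is inactive.
Diaminopimelate is present, so TemR is active.
With repressor TemR bound, *gixT* is not transcribed.
→ *gixT* is OFF.
Quinate is absent, so UlmY is inactive.
Indole is absent, so QuvM is inactive.
Required activator QuvM is absent, so *jalM* is not transcribed.
So JalM is not produced.
Required activator UlmY is absent, so *haxH* is not transcribed.
→ *haxH* is OFF.
Norleucine is absent, so NolZ is inactive.
Fe²⁺ is present, so CilH is inactive.
Required activator CilH is absent, so *orvZ* is not transcribed.
So OrvZ is not produced.
Palatinose is absent, so FubM is inactive.
Required activator FubM is absent, so *quvW* is not transcribed.
→ *quvW* is OFF.
Autoinducer-2 is present, so LutL is inactive.
Malonate is absent, so TemZ is inactive.
Required activator TemZ is absent, so *kepT* is not transcribed.
So KepT is not produced.
Required activator LutL is absent, so *kepB* is not transcribed.
→ *kepB* is OFF.
0 of the 5 genes are transcribed.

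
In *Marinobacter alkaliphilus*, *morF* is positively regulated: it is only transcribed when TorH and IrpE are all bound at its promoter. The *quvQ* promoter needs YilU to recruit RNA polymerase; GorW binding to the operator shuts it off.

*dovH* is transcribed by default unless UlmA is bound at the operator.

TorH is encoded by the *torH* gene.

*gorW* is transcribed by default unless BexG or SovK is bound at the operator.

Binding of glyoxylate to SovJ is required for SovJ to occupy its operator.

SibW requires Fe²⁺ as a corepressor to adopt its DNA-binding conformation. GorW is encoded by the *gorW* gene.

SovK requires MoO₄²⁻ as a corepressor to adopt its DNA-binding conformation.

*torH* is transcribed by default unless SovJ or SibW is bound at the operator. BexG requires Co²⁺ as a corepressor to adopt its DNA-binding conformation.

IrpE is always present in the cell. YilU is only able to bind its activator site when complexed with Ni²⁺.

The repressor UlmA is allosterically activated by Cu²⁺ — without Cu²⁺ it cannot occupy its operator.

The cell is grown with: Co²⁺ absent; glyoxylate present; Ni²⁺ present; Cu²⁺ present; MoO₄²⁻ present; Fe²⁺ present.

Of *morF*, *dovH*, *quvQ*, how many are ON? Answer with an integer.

Glyoxylate is present, so SovJ is active.
Fe²⁺ is present, so SibW is active.
With repressor SovJ bound, *torH* is not transcribed.
So TorH is not produced.
IrpE is produced constitutively and is active.
Required activator TorH is absent, so *morF* is not transcribed.
→ *morF* is OFF.
Cu²⁺ is present, so UlmA is active.
With repressor UlmA bound, *dovH* is not transcribed.
→ *dovH* is OFF.
Ni²⁺ is present, so YilU is active.
Co²⁺ is absent, so BexG is inactive.
MoO₄²⁻ is present, so SovK is active.
With repressor SovK bound, *gorW* is not transcribed.
So GorW is not produced.
No repressor is bound and YilU is active, so *quvQ* is transcribed.
→ *quvQ* is ON.
1 of the 3 genes is transcribed.

1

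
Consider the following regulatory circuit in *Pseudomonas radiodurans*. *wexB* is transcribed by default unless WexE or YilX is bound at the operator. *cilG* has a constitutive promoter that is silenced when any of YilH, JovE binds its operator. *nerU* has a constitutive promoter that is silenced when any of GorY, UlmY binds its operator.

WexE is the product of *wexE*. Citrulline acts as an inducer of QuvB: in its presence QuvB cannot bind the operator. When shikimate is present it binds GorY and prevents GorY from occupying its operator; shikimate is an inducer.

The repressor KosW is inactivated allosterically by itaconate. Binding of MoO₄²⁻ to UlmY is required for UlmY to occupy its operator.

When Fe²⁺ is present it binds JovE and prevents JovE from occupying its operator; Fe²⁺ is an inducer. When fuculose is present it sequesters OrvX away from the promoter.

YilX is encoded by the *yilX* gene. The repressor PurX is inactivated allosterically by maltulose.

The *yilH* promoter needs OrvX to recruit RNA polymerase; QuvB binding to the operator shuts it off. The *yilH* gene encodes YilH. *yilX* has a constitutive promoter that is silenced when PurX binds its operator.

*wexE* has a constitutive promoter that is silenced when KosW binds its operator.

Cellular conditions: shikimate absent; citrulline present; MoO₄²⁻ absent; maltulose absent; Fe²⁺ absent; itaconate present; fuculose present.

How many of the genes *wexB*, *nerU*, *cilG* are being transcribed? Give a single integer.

0

Itaconate is present, so KosW is inactive.
With no repressor bound, *wexE* is transcribed.
So WexE is produced and active.
Maltulose is absent, so PurX is active.
With repressor PurX bound, *yilX* is not transcribed.
So YilX is not produced.
With repressor WexE bound, *wexB* is not transcribed.
→ *wexB* is OFF.
Shikimate is absent, so GorY is active.
MoO₄²⁻ is absent, so UlmY is inactive.
With repressor GorY bound, *nerU* is not transcribed.
→ *nerU* is OFF.
Fuculose is present, so OrvX is inactive.
Citrulline is present, so QuvB is inactive.
Required activator OrvX is absent, so *yilH* is not transcribed.
So YilH is not produced.
Fe²⁺ is absent, so JovE is active.
With repressor JovE bound, *cilG* is not transcribed.
→ *cilG* is OFF.
0 of the 3 genes are transcribed.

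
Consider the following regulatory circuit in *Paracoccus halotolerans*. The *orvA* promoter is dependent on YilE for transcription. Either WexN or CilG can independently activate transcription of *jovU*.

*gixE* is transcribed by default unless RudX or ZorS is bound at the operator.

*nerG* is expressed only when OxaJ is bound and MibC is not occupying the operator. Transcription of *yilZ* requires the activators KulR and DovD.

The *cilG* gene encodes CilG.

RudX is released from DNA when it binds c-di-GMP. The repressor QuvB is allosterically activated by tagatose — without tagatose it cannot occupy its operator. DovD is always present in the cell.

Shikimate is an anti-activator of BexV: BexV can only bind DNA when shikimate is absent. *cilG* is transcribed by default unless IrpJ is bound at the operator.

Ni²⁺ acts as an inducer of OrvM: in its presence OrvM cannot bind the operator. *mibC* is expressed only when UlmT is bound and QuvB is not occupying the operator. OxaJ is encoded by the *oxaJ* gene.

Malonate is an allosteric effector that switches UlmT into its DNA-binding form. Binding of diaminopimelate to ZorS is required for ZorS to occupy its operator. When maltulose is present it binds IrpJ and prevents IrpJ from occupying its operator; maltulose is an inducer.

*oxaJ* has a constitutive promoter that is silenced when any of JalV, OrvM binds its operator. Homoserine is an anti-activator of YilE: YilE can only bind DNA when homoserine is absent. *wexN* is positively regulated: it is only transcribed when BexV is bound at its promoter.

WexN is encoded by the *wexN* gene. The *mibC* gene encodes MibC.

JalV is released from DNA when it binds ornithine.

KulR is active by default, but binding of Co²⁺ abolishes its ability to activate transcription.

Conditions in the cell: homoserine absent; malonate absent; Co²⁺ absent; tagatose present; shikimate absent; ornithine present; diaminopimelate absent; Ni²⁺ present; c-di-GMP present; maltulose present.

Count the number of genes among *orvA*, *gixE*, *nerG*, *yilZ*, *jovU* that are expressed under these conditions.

Homoserine is absent, so YilE is active.
No repressor is bound and YilE is active, so *orvA* is transcribed.
→ *orvA* is ON.
c-di-GMP is present, so RudX is inactive.
Diaminopimelate is absent, so ZorS is inactive.
With no repressor bound, *gixE* is transcribed.
→ *gixE* is ON.
Ornithine is present, so JalV is inactive.
Ni²⁺ is present, so OrvM is inactive.
With no repressor bound, *oxaJ* is transcribed.
So OxaJ is produced and active.
Malonate is absent, so UlmT is inactive.
Tagatose is present, so QuvB is active.
With repressor QuvB bound, *mibC* is not transcribed.
So MibC is not produced.
No repressor is bound and OxaJ is active, so *nerG* is transcribed.
→ *nerG* is ON.
Co²⁺ is absent, so KulR is active.
DovD is produced constitutively and is active.
No repressor is bound and KulR and DovD are active, so *yilZ* is transcribed.
→ *yilZ* is ON.
Shikimate is absent, so BexV is active.
No repressor is bound and BexV is active, so *wexN* is transcribed.
So WexN is produced and active.
Maltulose is present, so IrpJ is inactive.
With no repressor bound, *cilG* is transcribed.
So CilG is produced and active.
Activator WexN is present, so *jovU* is transcribed.
→ *jovU* is ON.
5 of the 5 genes are transcribed.

5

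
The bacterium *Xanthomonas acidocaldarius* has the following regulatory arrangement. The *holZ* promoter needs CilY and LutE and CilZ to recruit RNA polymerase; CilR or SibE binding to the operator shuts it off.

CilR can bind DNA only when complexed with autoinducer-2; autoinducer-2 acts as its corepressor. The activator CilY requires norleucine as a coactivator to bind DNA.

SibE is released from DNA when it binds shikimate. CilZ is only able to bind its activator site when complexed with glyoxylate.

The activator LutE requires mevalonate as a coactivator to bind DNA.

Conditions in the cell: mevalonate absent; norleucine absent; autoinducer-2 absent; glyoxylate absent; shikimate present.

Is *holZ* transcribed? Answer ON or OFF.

Autoinducer-2 is absent, so CilR is inactive.
Norleucine is absent, so CilY is inactive.
Mevalonate is absent, so LutE is inactive.
Glyoxylate is absent, so CilZ is inactive.
Shikimate is present, so SibE is inactive.
Required activator CilY is absent, so *holZ* is not transcribed.

OFF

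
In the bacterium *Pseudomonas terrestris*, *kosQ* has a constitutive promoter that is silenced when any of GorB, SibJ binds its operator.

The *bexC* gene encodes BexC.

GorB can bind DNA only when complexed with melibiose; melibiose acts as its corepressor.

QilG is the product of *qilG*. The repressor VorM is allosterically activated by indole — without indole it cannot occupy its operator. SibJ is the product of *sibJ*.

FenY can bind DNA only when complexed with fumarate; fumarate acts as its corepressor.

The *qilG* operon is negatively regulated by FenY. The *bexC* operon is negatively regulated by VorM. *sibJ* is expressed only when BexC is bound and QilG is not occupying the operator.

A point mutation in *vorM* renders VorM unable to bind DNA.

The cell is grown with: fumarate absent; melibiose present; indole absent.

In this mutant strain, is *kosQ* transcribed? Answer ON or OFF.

Melibiose is present, so GorB is active.
Fumarate is absent, so FenY is inactive.
With no repressor bound, *qilG* is transcribed.
So QilG is produced and active.
VorM is non-functional in this strain, so it has no effect.
With no repressor bound, *bexC* is transcribed.
So BexC is produced and active.
With repressor QilG bound, *sibJ* is not transcribed.
So SibJ is not produced.
With repressor GorB bound, *kosQ* is not transcribed.

OFF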